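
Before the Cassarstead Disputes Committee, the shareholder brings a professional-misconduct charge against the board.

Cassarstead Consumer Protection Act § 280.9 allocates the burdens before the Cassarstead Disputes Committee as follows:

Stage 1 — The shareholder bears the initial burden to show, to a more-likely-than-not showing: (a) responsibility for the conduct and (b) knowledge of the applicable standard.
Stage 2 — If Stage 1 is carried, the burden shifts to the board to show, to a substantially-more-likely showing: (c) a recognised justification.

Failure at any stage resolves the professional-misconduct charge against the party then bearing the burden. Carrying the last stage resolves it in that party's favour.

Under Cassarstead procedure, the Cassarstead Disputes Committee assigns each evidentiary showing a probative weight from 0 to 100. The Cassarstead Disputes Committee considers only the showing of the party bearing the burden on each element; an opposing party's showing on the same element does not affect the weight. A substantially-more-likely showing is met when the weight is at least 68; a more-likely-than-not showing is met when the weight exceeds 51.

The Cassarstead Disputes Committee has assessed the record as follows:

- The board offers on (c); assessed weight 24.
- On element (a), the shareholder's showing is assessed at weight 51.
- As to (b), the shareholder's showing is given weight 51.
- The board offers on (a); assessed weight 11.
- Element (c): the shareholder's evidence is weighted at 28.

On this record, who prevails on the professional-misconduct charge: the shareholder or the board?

Stage 1 (shareholder, a more-likely-than-not showing, weight exceeds 51): (a) 51 (board's 11 disregarded) ≤ 51 — fails; (b) 51 ≤ 51 — fails.
  The shareholder does not carry Stage 1.
So the board prevails.

board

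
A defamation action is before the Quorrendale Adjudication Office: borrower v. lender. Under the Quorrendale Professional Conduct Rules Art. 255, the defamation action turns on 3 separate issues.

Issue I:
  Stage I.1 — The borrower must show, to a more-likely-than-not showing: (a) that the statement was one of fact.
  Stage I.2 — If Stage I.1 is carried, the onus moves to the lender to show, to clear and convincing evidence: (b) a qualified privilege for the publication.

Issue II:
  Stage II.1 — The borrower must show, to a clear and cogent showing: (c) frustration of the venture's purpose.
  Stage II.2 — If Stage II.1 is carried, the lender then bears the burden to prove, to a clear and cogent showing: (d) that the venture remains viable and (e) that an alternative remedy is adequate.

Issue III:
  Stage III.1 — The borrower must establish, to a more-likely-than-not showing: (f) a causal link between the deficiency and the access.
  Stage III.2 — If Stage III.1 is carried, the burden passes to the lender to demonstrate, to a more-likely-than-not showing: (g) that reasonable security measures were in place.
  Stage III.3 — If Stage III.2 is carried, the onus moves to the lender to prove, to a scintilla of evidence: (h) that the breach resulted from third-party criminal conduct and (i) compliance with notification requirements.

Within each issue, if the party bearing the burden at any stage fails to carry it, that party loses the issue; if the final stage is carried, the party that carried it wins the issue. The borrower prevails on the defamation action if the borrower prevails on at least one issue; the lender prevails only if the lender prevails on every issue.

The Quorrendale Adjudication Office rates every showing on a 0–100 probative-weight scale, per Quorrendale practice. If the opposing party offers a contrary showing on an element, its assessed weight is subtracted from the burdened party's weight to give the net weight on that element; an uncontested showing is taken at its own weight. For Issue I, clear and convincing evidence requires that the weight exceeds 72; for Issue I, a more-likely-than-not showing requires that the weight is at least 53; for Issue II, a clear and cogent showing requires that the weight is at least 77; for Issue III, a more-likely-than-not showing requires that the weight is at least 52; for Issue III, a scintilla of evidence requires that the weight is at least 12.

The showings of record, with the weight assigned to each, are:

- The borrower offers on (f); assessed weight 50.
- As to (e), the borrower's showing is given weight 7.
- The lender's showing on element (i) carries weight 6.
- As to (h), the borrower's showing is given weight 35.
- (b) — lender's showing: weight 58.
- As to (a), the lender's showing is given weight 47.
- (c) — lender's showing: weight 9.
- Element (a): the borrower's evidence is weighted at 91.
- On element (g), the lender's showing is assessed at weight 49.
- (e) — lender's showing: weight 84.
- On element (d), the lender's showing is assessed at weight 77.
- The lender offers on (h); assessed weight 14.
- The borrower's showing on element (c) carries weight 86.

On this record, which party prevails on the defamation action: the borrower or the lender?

— Issue I —
Stage I.1 (borrower, a more-likely-than-not showing, weight is at least 53): (a) net 91−47=44 < 53 — fails.
  Stage I.1 not carried; the borrower fails its burden.
So the lender prevails on this issue.
— Issue II —
Stage II.1 (borrower, a clear and cogent showing, weight is at least 77): (c) net 86−9=77 ≥ 77 — meets.
  The borrower carries Stage II.1; the lender now bears the burden.
Stage II.2 (lender, a clear and cogent showing, weight is at least 77): (d) 77 ≥ 77 — meets; (e) net 84−7=77 ≥ 77 — meets.
  All elements met at the final stage.
With every stage satisfied, the lender prevails on this issue.
— Issue III —
Stage III.1 (borrower, a more-likely-than-not showing, weight is at least 52): (f) 50 < 52 — fails.
  The borrower does not carry Stage III.1.
The lender prevails on this issue.
Per-issue: Issue I → lender; Issue II → lender; Issue III → lender. The borrower must prevail on at least one issue; overall, the lender prevails.

lender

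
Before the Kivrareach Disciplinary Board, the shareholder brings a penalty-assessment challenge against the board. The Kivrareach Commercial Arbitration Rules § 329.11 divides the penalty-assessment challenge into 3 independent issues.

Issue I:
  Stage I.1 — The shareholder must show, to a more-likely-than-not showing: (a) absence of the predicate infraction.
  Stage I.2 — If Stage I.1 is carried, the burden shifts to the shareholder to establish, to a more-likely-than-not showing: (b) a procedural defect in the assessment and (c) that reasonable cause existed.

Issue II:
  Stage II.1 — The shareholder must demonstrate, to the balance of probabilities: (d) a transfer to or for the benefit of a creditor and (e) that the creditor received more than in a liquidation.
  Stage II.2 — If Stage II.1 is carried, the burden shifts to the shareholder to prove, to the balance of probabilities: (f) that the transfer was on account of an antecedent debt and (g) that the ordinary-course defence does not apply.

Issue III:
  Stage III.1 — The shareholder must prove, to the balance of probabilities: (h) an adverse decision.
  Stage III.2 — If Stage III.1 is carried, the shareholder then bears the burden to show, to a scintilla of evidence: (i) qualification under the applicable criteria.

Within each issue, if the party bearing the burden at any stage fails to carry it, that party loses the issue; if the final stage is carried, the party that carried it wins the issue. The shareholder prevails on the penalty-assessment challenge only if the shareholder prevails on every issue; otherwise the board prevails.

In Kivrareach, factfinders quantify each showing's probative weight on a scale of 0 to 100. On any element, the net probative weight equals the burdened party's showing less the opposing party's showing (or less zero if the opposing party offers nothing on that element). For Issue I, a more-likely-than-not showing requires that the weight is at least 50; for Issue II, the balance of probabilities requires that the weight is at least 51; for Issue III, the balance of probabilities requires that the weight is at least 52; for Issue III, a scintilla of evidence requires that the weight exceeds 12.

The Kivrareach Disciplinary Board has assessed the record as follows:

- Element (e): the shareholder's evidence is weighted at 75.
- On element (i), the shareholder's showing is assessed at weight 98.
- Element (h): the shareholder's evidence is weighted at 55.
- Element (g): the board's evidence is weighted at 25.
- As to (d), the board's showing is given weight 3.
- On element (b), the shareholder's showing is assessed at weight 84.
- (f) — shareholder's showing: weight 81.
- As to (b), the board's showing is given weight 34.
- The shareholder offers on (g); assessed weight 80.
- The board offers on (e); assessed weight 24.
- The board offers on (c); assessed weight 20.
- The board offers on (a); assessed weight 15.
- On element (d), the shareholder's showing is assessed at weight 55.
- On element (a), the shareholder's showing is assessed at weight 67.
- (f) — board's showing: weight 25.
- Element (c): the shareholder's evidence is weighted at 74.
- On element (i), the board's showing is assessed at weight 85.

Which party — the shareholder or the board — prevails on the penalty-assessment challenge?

shareholder

— Issue I —
Stage I.1 (shareholder, a more-likely-than-not showing, weight is at least 50): (a) net 67−15=52 ≥ 50 — meets.
  Stage I.1 is satisfied; the shareholder continues to bear the burden.
Stage I.2 (shareholder, a more-likely-than-not showing, weight is at least 50): (b) net 84−34=50 ≥ 50 — meets; (c) net 74−20=54 ≥ 50 — meets.
  Stage I.2 carried; the final stage is satisfied.
Every stage carried; the shareholder prevails on this issue.
— Issue II —
Stage II.1 (shareholder, the balance of probabilities, weight is at least 51): (d) net 55−3=52 ≥ 51 — meets; (e) net 75−24=51 ≥ 51 — meets.
  All elements met. The shareholder retains the burden for Stage II.2.
Stage II.2 (shareholder, the balance of probabilities, weight is at least 51): (f) net 81−25=56 ≥ 51 — meets; (g) net 80−25=55 ≥ 51 — meets.
  Stage II.2 carried; the final stage is satisfied.
Every stage carried; the shareholder prevails on this issue.
— Issue III —
Stage III.1 — burden on shareholder; standard: the balance of probabilities (weight is at least 52).
    (h): 55 ≥ 52 [met]
  All elements met. The shareholder retains the burden for Stage III.2.
Stage III.2 — burden on shareholder; standard: a scintilla of evidence (weight exceeds 12).
    (i): 98 − 85 = 13 > 12 [met]
  Stage III.2 carried; the final stage is satisfied.
Every stage carried; the shareholder prevails on this issue.
Per-issue: Issue I → shareholder; Issue II → shareholder; Issue III → shareholder. The shareholder must prevail on every issue; overall, the shareholder prevails.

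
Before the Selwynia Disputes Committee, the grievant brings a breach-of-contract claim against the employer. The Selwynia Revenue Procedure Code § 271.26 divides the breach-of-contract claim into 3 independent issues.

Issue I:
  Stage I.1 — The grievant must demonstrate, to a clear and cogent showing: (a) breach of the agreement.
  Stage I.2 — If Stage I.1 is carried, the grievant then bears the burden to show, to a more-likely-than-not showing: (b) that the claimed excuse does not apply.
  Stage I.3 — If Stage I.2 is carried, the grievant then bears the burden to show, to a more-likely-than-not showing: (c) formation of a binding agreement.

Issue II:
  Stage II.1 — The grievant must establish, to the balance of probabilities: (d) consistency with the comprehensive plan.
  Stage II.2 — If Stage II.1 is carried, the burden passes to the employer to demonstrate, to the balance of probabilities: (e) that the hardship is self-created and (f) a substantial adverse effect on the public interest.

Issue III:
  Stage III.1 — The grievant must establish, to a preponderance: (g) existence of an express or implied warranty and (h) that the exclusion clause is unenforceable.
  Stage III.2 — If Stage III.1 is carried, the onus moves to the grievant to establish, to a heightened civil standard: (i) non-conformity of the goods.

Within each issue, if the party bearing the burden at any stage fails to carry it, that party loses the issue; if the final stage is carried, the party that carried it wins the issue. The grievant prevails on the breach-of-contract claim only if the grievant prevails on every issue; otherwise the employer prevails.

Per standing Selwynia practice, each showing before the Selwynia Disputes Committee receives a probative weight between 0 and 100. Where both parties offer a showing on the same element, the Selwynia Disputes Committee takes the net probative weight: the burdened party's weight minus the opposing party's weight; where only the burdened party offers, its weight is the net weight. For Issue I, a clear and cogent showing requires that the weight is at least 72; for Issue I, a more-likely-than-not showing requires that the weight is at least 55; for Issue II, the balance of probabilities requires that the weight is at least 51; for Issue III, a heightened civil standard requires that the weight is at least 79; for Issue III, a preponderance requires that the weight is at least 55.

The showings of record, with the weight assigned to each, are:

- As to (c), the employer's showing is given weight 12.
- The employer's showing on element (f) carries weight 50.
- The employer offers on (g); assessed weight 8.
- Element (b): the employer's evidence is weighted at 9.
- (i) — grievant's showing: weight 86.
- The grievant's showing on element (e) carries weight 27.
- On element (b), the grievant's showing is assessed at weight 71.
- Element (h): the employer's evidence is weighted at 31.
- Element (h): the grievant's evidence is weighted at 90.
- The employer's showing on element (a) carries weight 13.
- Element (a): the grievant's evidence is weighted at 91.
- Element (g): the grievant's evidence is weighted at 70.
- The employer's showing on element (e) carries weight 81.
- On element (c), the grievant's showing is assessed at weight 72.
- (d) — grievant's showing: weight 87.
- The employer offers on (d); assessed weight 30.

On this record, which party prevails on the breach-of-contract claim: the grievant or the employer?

grievant

— Issue I —
Stage I.1 — burden on grievant; standard: a clear and cogent showing (weight is at least 72).
    (a): 91 − 13 = 78 ≥ 72 [met]
  Stage I.1 is satisfied; the grievant continues to bear the burden.
Stage I.2 — burden on grievant; standard: a more-likely-than-not showing (weight is at least 55).
    (b): 71 − 9 = 62 ≥ 55 [met]
  All elements met. The grievant retains the burden for Stage I.3.
Stage I.3 — burden on grievant; standard: a more-likely-than-not showing (weight is at least 55).
    (c): 72 − 12 = 60 ≥ 55 [met]
  The grievant carries the last stage.
With every stage satisfied, the grievant prevails on this issue.
— Issue II —
Stage II.1 — burden on grievant; standard: the balance of probabilities (weight is at least 51).
    (d): 87 − 30 = 57 ≥ 51 [met]
  All elements met. The burden passes to the employer.
Stage II.2 — burden on employer; standard: the balance of probabilities (weight is at least 51).
    (e): 81 − 27 = 54 ≥ 51 [met]
    (f): 50 < 51 [not met]
  Not every element is met, so the employer fails to carry Stage II.2.
The analysis ends at Stage II.2; the grievant prevails on this issue.
— Issue III —
Stage III.1 (grievant, a preponderance, weight is at least 55): (g) net 70−8=62 ≥ 55 — meets; (h) net 90−31=59 ≥ 55 — meets.
  All elements met. The grievant retains the burden for Stage III.2.
Stage III.2 (grievant, a heightened civil standard, weight is at least 79): (i) 86 ≥ 79 — meets.
  The grievant carries the last stage.
Every stage carried; the grievant prevails on this issue.
Per-issue: Issue I → grievant; Issue II → grievant; Issue III → grievant. The grievant must prevail on every issue; overall, the grievant prevails.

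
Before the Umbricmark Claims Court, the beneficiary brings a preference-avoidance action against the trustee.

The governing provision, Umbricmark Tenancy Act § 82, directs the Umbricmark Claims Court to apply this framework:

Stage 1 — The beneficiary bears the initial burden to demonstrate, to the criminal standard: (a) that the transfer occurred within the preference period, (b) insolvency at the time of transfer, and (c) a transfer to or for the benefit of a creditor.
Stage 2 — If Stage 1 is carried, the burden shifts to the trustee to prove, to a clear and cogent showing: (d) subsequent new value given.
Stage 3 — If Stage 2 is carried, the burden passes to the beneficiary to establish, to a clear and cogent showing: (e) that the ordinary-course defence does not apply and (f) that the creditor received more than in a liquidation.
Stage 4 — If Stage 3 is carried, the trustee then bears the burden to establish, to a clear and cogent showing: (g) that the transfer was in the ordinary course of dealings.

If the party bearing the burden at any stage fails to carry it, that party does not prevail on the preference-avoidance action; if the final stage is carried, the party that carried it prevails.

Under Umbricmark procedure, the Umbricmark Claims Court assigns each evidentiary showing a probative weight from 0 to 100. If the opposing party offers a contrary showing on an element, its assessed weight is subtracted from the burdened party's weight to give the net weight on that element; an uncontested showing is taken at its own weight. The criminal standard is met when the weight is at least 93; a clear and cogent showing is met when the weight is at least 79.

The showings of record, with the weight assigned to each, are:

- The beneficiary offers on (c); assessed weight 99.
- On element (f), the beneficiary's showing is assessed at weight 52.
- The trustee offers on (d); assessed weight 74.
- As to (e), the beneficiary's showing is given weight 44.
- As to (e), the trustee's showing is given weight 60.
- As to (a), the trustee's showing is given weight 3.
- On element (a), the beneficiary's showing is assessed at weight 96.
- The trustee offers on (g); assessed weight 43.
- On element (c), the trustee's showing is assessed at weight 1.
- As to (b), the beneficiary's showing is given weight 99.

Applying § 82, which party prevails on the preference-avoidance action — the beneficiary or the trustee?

Stage 1 (beneficiary, the criminal standard, weight is at least 93): (a) net 96−3=93 ≥ 93 — meets; (b) 99 ≥ 93 — meets; (c) net 99−1=98 ≥ 93 — meets.
  Stage 1 carried; the burden shifts to the trustee.
Stage 2 (trustee, a clear and cogent showing, weight is at least 79): (d) 74 < 79 — fails.
  Stage 2 not carried; the trustee fails its burden.
The analysis ends at Stage 2; the beneficiary prevails.

beneficiary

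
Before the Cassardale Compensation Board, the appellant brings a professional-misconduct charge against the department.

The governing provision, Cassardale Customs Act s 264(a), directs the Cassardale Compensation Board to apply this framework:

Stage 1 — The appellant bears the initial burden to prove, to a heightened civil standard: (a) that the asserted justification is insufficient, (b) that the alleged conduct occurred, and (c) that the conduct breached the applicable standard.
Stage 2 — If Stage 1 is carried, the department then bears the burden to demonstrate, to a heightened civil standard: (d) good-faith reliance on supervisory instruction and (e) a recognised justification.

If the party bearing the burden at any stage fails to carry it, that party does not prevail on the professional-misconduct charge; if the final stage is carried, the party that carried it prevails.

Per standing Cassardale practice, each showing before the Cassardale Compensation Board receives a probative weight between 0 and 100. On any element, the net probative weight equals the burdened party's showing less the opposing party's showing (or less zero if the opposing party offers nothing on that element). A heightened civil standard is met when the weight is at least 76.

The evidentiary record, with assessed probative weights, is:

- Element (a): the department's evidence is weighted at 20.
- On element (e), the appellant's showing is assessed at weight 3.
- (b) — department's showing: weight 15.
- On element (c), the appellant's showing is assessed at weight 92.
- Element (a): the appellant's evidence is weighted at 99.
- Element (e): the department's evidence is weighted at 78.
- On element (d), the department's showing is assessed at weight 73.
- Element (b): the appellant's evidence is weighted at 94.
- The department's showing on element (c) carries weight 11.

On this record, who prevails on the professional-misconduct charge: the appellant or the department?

Stage 1 — burden on appellant; standard: a heightened civil standard (weight is at least 76).
    (a): 99 − 20 = 79 ≥ 76 [met]
    (b): 94 − 15 = 79 ≥ 76 [met]
    (c): 92 − 11 = 81 ≥ 76 [met]
  All elements met. The burden passes to the department.
Stage 2 — burden on department; standard: a heightened civil standard (weight is at least 76).
    (d): 73 < 76 [not met]
    (e): 78 − 3 = 75 < 76 [not met]
  Stage 2 not carried; the department fails its burden.
The appellant prevails.

appellant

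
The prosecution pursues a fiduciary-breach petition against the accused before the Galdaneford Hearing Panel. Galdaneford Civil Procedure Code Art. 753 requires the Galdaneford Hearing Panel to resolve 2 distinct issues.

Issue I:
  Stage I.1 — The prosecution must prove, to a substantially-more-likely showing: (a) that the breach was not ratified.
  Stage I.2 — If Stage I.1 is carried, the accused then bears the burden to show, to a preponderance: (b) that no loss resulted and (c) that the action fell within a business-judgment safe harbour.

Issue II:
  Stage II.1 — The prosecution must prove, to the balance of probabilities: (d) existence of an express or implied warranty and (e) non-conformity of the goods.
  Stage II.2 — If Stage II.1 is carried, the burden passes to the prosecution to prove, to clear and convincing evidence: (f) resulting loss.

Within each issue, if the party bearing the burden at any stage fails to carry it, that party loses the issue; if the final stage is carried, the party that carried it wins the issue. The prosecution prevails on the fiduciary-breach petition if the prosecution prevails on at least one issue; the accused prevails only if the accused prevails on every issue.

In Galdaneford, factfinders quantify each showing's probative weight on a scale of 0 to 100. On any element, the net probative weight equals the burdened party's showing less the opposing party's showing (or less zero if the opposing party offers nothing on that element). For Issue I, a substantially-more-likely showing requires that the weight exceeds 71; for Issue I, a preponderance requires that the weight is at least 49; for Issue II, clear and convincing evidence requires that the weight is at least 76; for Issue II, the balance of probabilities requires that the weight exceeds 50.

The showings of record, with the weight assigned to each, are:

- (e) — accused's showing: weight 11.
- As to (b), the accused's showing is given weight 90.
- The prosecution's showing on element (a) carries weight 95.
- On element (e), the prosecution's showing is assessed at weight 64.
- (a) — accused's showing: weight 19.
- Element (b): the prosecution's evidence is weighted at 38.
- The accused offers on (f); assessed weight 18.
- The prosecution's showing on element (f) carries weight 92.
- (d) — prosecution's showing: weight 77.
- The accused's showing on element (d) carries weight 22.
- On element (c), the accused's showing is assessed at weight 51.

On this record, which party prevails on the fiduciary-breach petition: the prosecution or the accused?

accused

— Issue I —
Stage I.1 (prosecution, a substantially-more-likely showing, weight exceeds 71): (a) net 95−19=76 > 71 — meets.
  Stage I.1 carried; the burden shifts to the accused.
Stage I.2 (accused, a preponderance, weight is at least 49): (b) net 90−38=52 ≥ 49 — meets; (c) 51 ≥ 49 — meets.
  The accused carries the last stage.
All stages carried — the accused prevails on this issue.
— Issue II —
Stage II.1 — burden on prosecution; standard: the balance of probabilities (weight exceeds 50).
    (d): 77 − 22 = 55 > 50 [met]
    (e): 64 − 11 = 53 > 50 [met]
  Stage II.1 carried; the burden remains with the prosecution.
Stage II.2 — burden on prosecution; standard: clear and convincing evidence (weight is at least 76).
    (f): 92 − 18 = 74 < 76 [not met]
  Not every element is met, so the prosecution fails to carry Stage II.2.
So the accused prevails on this issue.
Per-issue: Issue I → accused; Issue II → accused. The prosecution must prevail on at least one issue; overall, the accused prevails.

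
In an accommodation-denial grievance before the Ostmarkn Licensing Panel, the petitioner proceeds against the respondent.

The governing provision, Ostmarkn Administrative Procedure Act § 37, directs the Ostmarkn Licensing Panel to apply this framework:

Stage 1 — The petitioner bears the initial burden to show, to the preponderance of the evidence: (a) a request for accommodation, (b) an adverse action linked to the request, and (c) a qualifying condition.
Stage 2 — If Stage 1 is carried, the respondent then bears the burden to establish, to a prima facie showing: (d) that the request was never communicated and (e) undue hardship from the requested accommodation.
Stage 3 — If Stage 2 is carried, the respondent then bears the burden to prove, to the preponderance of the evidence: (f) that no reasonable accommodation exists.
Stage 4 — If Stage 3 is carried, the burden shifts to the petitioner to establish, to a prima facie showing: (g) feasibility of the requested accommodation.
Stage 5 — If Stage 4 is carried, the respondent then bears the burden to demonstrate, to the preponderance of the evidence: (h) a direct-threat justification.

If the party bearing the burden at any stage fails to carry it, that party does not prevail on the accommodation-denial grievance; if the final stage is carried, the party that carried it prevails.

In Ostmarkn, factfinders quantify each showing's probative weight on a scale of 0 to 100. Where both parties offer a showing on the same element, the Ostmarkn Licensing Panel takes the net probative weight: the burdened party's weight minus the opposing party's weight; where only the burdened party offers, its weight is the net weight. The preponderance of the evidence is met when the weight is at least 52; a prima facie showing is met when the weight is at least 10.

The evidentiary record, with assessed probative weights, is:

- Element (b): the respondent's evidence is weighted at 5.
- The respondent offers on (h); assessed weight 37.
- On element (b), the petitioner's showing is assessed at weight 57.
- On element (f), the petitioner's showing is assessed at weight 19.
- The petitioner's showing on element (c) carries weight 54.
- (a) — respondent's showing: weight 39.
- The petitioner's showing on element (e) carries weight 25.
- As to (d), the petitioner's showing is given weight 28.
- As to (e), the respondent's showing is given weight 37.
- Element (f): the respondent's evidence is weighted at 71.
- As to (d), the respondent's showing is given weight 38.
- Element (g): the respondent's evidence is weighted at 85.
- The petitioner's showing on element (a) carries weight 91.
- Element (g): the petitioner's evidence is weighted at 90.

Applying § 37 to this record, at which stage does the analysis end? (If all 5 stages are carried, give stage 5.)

Stage 1 (petitioner, the preponderance of the evidence, weight is at least 52): (a) net 91−39=52 ≥ 52 — meets; (b) net 57−5=52 ≥ 52 — meets; (c) 54 ≥ 52 — meets.
  The petitioner carries Stage 1; the respondent now bears the burden.
Stage 2 (respondent, a prima facie showing, weight is at least 10): (d) net 38−28=10 ≥ 10 — meets; (e) net 37−25=12 ≥ 10 — meets.
  Stage 2 carried; the burden remains with the respondent.
Stage 3 (respondent, the preponderance of the evidence, weight is at least 52): (f) net 71−19=52 ≥ 52 — meets.
  The respondent carries Stage 3; the petitioner now bears the burden.
Stage 4 (petitioner, a prima facie showing, weight is at least 10): (g) net 90−85=5 < 10 — fails.
  The petitioner does not carry Stage 4.
The analysis ends at Stage 4; the respondent prevails.

stage 4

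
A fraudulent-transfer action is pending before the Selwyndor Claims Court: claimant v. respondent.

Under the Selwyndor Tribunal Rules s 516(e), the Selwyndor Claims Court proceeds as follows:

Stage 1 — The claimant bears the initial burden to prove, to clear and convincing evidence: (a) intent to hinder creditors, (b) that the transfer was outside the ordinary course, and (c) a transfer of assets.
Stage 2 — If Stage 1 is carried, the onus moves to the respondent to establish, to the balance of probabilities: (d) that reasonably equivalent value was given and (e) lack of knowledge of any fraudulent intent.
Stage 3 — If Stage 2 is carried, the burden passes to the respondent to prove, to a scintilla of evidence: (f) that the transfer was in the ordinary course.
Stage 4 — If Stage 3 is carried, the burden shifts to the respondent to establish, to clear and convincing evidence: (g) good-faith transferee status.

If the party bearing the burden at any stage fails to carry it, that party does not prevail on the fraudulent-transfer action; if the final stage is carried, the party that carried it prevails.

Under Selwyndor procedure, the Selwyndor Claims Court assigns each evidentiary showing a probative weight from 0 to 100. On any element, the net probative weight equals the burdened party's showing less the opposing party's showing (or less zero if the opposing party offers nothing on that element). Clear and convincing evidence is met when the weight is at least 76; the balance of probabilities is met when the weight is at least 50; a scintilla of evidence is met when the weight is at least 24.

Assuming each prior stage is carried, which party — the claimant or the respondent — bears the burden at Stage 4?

respondent

Stage 4's rule assigns the burden to the respondent (to clear and convincing evidence).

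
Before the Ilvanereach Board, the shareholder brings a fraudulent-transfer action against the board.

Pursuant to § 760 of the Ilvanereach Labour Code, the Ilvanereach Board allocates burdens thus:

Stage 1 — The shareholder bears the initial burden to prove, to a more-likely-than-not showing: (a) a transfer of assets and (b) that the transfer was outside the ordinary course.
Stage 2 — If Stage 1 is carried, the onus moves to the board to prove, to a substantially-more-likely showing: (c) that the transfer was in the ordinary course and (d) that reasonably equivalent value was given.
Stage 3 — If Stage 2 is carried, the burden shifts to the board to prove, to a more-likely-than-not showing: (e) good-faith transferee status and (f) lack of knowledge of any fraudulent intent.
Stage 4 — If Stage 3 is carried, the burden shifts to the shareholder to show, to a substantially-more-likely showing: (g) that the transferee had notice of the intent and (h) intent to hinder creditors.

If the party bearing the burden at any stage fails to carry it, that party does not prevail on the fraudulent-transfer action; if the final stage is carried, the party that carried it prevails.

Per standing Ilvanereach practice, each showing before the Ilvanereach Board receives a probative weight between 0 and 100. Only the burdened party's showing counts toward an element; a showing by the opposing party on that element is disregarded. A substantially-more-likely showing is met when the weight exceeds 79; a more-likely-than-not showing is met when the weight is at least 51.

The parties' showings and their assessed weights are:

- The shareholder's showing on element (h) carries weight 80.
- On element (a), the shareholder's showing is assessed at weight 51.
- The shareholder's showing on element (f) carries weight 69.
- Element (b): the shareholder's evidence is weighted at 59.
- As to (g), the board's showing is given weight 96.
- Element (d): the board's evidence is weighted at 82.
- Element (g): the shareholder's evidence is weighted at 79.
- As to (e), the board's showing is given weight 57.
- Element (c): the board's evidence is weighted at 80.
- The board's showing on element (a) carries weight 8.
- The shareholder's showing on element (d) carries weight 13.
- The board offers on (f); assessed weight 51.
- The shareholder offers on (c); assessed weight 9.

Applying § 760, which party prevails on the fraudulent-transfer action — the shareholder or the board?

board

Stage 1 — burden on shareholder; standard: a more-likely-than-not showing (weight is at least 51).
    (a): 51 (board's 8 disregarded) ≥ 51 [met]
    (b): 59 ≥ 51 [met]
  All elements met. The burden passes to the board.
Stage 2 — burden on board; standard: a substantially-more-likely showing (weight exceeds 79).
    (c): 80 (shareholder's 9 disregarded) > 79 [met]
    (d): 82 (shareholder's 13 disregarded) > 79 [met]
  Stage 2 carried; the burden remains with the board.
Stage 3 — burden on board; standard: a more-likely-than-not showing (weight is at least 51).
    (e): 57 ≥ 51 [met]
    (f): 51 (shareholder's 69 disregarded) ≥ 51 [met]
  All elements met. The burden passes to the shareholder.
Stage 4 — burden on shareholder; standard: a substantially-more-likely showing (weight exceeds 79).
    (g): 79 (board's 96 disregarded) ≤ 79 [not met]
    (h): 80 > 79 [met]
  Stage 4 not carried; the shareholder fails its burden.
The analysis ends at Stage 4; the board prevails.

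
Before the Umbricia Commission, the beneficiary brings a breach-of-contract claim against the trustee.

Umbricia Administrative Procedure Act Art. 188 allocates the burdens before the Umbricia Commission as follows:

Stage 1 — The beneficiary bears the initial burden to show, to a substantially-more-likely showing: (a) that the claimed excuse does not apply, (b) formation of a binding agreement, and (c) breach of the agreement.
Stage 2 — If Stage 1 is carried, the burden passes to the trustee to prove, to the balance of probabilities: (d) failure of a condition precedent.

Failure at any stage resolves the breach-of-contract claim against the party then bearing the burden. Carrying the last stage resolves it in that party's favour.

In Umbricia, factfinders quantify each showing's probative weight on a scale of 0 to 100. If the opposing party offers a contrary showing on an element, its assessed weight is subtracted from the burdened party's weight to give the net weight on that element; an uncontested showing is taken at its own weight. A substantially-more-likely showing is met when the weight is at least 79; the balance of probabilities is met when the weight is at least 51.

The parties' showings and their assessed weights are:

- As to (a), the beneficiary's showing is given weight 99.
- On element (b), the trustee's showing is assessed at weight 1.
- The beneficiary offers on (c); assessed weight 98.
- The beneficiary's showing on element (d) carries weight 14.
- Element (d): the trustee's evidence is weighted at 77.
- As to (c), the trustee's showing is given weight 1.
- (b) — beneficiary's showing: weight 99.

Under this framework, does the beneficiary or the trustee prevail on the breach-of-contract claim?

trustee

Stage 1 — burden on beneficiary; standard: a substantially-more-likely showing (weight is at least 79).
    (a): 99 ≥ 79 [met]
    (b): 99 − 1 = 98 ≥ 79 [met]
    (c): 98 − 1 = 97 ≥ 79 [met]
  Stage 1 is satisfied; the onus moves to the trustee.
Stage 2 — burden on trustee; standard: the balance of probabilities (weight is at least 51).
    (d): 77 − 14 = 63 ≥ 51 [met]
  Stage 2 carried; the final stage is satisfied.
With every stage satisfied, the trustee prevails.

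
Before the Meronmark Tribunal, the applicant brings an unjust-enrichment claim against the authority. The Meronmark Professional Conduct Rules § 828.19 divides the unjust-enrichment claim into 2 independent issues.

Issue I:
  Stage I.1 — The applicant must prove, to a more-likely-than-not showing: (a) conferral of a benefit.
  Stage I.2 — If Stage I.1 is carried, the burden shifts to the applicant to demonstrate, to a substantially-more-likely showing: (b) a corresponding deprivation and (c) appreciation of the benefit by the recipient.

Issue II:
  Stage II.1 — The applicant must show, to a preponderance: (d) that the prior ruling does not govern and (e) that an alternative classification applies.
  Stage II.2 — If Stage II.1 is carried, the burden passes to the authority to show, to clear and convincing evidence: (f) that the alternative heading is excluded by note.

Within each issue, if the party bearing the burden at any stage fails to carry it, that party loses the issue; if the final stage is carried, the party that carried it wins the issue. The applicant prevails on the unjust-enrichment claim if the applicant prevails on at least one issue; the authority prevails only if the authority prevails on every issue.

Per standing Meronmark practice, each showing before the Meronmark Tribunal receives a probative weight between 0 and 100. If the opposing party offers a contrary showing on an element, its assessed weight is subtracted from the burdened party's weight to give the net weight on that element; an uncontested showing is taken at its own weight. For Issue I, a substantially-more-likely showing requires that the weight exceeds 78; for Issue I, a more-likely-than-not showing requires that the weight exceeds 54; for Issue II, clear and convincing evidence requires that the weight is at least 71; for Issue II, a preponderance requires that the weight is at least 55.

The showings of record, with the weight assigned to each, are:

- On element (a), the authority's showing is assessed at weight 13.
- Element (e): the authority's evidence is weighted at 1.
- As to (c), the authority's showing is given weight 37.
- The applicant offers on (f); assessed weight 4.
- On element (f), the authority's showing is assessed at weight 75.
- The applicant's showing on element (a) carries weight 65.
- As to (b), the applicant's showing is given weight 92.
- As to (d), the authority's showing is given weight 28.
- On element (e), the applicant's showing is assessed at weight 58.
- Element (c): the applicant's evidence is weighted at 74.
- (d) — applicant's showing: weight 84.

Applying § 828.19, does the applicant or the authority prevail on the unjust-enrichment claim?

authority

— Issue I —
Stage I.1 (applicant, a more-likely-than-not showing, weight exceeds 54): (a) net 65−13=52 ≤ 54 — fails.
  Not every element is met, so the applicant fails to carry Stage I.1.
The authority prevails on this issue.
— Issue II —
Stage II.1 — burden on applicant; standard: a preponderance (weight is at least 55).
    (d): 84 − 28 = 56 ≥ 55 [met]
    (e): 58 − 1 = 57 ≥ 55 [met]
  All elements met. The burden passes to the authority.
Stage II.2 — burden on authority; standard: clear and convincing evidence (weight is at least 71).
    (f): 75 − 4 = 71 ≥ 71 [met]
  Stage II.2 carried; the final stage is satisfied.
All stages carried — the authority prevails on this issue.
Per-issue: Issue I → authority; Issue II → authority. The applicant must prevail on at least one issue; overall, the authority prevails.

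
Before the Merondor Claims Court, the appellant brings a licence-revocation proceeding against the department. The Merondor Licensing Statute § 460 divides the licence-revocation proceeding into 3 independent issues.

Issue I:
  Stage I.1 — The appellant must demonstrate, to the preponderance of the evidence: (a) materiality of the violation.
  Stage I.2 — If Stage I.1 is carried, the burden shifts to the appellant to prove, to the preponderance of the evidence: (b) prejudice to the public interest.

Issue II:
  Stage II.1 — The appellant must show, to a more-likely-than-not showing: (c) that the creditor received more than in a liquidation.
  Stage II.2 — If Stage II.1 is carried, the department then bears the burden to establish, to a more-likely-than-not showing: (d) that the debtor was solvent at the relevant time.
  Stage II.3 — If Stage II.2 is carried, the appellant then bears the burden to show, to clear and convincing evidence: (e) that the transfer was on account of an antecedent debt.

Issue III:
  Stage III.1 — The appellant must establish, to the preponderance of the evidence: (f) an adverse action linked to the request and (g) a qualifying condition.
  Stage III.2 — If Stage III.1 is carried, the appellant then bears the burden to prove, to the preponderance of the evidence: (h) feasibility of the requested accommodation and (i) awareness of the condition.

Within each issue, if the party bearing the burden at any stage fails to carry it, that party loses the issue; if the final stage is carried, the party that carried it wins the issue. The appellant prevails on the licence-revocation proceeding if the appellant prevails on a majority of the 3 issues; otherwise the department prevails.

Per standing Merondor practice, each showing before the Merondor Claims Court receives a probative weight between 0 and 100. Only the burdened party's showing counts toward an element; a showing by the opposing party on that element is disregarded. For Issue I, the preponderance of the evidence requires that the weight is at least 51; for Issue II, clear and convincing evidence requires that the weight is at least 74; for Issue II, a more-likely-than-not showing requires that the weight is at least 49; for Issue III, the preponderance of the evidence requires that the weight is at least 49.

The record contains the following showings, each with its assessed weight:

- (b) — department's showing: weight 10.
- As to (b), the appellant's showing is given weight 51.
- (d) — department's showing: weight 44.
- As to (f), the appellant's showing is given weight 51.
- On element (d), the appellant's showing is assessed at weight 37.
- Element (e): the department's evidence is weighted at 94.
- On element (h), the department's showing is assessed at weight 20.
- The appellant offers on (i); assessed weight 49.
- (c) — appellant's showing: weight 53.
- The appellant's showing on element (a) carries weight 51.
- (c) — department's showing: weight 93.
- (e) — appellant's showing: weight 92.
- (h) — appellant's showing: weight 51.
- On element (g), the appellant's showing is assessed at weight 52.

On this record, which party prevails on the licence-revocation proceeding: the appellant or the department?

— Issue I —
Stage I.1 (appellant, the preponderance of the evidence, weight is at least 51): (a) 51 ≥ 51 — meets.
  All elements met. The appellant retains the burden for Stage I.2.
Stage I.2 (appellant, the preponderance of the evidence, weight is at least 51): (b) 51 (department's 10 disregarded) ≥ 51 — meets.
  All elements met at the final stage.
Every stage carried; the appellant prevails on this issue.
— Issue II —
Stage II.1 — burden on appellant; standard: a more-likely-than-not showing (weight is at least 49).
    (c): 53 (department's 93 disregarded) ≥ 49 [met]
  The appellant carries Stage II.1; the department now bears the burden.
Stage II.2 — burden on department; standard: a more-likely-than-not showing (weight is at least 49).
    (d): 44 (appellant's 37 disregarded) < 49 [not met]
  Not every element is met, so the department fails to carry Stage II.2.
The analysis ends at Stage II.2; the appellant prevails on this issue.
— Issue III —
Stage III.1 — burden on appellant; standard: the preponderance of the evidence (weight is at least 49).
    (f): 51 ≥ 49 [met]
    (g): 52 ≥ 49 [met]
  Stage III.1 is satisfied; the appellant continues to bear the burden.
Stage III.2 — burden on appellant; standard: the preponderance of the evidence (weight is at least 49).
    (h): 51 (department's 20 disregarded) ≥ 49 [met]
    (i): 49 ≥ 49 [met]
  Stage III.2 carried; the final stage is satisfied.
Every stage carried; the appellant prevails on this issue.
Per-issue: Issue I → appellant; Issue II → appellant; Issue III → appellant. The appellant must prevail on a majority of issues; overall, the appellant prevails.

appellant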